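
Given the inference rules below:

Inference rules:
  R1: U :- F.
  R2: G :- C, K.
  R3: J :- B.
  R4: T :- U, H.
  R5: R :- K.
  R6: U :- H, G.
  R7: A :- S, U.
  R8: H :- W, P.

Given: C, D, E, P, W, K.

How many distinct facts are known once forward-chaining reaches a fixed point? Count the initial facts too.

11

Round 1: R2 [G :- C, K.]; R5 [R :- K.]; R8 [H :- W, P.]. New: G, R, H.
Round 2: R6 [U :- H, G.]. New: U.
Round 3: R4 [T :- U, H.]. New: T.
Closure: {C, D, E, G, H, K, P, R, T, U, W} — 11 facts.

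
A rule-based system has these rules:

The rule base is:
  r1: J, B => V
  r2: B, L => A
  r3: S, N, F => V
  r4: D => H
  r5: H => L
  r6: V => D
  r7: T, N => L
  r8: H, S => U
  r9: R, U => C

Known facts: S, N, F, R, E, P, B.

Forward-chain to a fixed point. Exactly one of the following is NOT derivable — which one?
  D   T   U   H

T

Round 1 fires r3, giving V.
Round 2 fires r6, giving D.
Round 3 fires r4, giving H.
Round 4 fires r5, r8, giving L, U.
Round 5 fires r2, r9, giving A, C.
Derived: H (round 3), U (round 4), D (round 2). T never appears in any round.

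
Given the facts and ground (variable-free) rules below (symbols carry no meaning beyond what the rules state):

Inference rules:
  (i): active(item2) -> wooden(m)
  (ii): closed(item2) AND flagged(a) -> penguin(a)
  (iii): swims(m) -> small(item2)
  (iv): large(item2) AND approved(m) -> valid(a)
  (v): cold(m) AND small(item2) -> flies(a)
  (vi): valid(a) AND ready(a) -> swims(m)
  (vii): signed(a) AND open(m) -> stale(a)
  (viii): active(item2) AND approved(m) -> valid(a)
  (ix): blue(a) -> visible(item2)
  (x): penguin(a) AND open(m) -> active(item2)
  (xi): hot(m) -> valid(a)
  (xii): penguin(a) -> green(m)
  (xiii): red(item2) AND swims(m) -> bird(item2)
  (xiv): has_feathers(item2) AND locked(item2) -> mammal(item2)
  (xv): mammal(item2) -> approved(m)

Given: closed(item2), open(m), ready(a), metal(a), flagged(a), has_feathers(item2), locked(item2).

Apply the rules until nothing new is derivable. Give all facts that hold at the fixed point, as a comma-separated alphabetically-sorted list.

Round 1 fires (ii), (xiv), giving penguin(a), mammal(item2).
Round 2 fires (x), (xii), (xv), giving active(item2), green(m), approved(m).
Round 3 fires (i), (viii), giving wooden(m), valid(a).
Round 4 fires (vi), giving swims(m).
Round 5 fires (iii), giving small(item2).

active(item2), approved(m), closed(item2), flagged(a), green(m), has_feathers(item2), locked(item2), mammal(item2), metal(a), open(m), penguin(a), ready(a), small(item2), swims(m), valid(a), wooden(m)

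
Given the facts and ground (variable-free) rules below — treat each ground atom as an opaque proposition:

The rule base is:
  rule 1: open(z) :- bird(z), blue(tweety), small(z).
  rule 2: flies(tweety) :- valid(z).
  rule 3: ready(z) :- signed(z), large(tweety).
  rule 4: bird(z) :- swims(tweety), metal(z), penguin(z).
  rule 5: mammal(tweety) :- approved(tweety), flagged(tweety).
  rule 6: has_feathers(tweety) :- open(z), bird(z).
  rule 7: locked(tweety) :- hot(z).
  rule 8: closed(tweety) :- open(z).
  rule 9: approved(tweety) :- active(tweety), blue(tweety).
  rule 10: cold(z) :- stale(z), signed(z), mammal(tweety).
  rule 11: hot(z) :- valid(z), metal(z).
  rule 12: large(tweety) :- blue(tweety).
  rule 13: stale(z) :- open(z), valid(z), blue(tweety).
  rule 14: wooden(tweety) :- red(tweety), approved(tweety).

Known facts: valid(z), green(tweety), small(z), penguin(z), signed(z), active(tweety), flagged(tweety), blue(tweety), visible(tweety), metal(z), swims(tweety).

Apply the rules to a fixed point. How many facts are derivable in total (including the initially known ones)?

Round 1: rule 2 [flies(tweety) :- valid(z).]; rule 4 [bird(z) :- swims(tweety), metal(z), penguin(z).]; rule 9 [approved(tweety) :- active(tweety), blue(tweety).]; rule 11 [hot(z) :- valid(z), metal(z).]; rule 12 [large(tweety) :- blue(tweety).]. Adds flies(tweety), bird(z), approved(tweety), hot(z), large(tweety).
Round 2: rule 1 [open(z) :- bird(z), blue(tweety), small(z).]; rule 3 [ready(z) :- signed(z), large(tweety).]; rule 5 [mammal(tweety) :- approved(tweety), flagged(tweety).]; rule 7 [locked(tweety) :- hot(z).]. Adds open(z), ready(z), mammal(tweety), locked(tweety).
Round 3: rule 6 [has_feathers(tweety) :- open(z), bird(z).]; rule 8 [closed(tweety) :- open(z).]; rule 13 [stale(z) :- open(z), valid(z), blue(tweety).]. Adds has_feathers(tweety), closed(tweety), stale(z).
Round 4: rule 10 [cold(z) :- stale(z), signed(z), mammal(tweety).]. Adds cold(z).
Closure: {active(tweety), approved(tweety), bird(z), blue(tweety), closed(tweety), cold(z), flagged(tweety), flies(tweety), green(tweety), has_feathers(tweety), hot(z), large(tweety), locked(tweety), mammal(tweety), metal(z), open(z), penguin(z), ready(z), signed(z), small(z), stale(z), swims(tweety), valid(z), visible(tweety)} — 24 facts.

24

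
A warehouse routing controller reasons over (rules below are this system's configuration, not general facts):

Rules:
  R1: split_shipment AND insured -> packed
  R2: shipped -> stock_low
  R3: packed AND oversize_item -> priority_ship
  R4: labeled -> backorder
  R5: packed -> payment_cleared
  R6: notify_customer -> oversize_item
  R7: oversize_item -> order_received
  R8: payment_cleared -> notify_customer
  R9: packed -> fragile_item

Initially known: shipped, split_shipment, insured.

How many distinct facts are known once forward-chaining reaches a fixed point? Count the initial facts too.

[1] R1 [split_shipment AND insured -> packed]; R2 [shipped -> stock_low]. ⇒ new: packed, stock_low.
[2] R5 [packed -> payment_cleared]; R9 [packed -> fragile_item]. ⇒ new: payment_cleared, fragile_item.
[3] R8 [payment_cleared -> notify_customer]. ⇒ new: notify_customer.
[4] R6 [notify_customer -> oversize_item]. ⇒ new: oversize_item.
[5] R3 [packed AND oversize_item -> priority_ship]; R7 [oversize_item -> order_received]. ⇒ new: priority_ship, order_received.
Closure: {fragile_item, insured, notify_customer, order_received, oversize_item, packed, payment_cleared, priority_ship, shipped, split_shipment, stock_low} — 11 facts.

11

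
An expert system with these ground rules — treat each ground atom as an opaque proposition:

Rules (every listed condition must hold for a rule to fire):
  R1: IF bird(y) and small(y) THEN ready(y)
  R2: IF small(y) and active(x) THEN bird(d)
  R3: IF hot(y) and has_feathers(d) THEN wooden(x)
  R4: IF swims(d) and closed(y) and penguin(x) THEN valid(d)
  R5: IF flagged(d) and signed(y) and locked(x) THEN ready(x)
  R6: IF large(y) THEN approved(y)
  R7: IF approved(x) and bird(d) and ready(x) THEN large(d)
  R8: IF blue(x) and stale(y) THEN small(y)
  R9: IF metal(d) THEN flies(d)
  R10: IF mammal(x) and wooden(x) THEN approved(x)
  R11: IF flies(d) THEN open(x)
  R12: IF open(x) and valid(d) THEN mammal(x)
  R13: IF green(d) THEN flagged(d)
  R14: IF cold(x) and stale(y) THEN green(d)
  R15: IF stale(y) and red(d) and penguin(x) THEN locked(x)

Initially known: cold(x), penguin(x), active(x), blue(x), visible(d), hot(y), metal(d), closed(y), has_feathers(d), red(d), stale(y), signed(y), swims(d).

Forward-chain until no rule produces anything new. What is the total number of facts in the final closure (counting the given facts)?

26

Round 1: R3 [IF hot(y) and has_feathers(d) THEN wooden(x)]; R4 [IF swims(d) and closed(y) and penguin(x) THEN valid(d)]; R8 [IF blue(x) and stale(y) THEN small(y)]; R9 [IF metal(d) THEN flies(d)]; R14 [IF cold(x) and stale(y) THEN green(d)]; R15 [IF stale(y) and red(d) and penguin(x) THEN locked(x)]. Adds wooden(x), valid(d), small(y), flies(d), green(d), locked(x).
Round 2: R2 [IF small(y) and active(x) THEN bird(d)]; R11 [IF flies(d) THEN open(x)]; R13 [IF green(d) THEN flagged(d)]. Adds bird(d), open(x), flagged(d).
Round 3: R5 [IF flagged(d) and signed(y) and locked(x) THEN ready(x)]; R12 [IF open(x) and valid(d) THEN mammal(x)]. Adds ready(x), mammal(x).
Round 4: R10 [IF mammal(x) and wooden(x) THEN approved(x)]. Adds approved(x).
Round 5: R7 [IF approved(x) and bird(d) and ready(x) THEN large(d)]. Adds large(d).
Closure: {active(x), approved(x), bird(d), blue(x), closed(y), cold(x), flagged(d), flies(d), green(d), has_feathers(d), hot(y), large(d), locked(x), mammal(x), metal(d), open(x), penguin(x), ready(x), red(d), signed(y), small(y), stale(y), swims(d), valid(d), visible(d), wooden(x)} — 26 facts.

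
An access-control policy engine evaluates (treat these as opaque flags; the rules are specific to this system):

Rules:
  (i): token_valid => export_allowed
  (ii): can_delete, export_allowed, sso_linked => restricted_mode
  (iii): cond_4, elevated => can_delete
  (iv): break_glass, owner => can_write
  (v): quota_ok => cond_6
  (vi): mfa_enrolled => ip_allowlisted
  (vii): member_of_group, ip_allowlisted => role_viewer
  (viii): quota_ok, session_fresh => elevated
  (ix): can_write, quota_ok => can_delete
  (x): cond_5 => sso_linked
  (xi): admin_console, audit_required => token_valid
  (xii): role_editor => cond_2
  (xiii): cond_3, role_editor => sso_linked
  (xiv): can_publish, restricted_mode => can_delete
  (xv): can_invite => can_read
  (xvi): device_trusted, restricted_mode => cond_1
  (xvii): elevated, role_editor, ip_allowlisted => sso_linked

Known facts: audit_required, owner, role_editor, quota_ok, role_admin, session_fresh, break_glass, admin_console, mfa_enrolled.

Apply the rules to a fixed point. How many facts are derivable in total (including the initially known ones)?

19

Round 1: (iv) [break_glass, owner => can_write]; (v) [quota_ok => cond_6]; (vi) [mfa_enrolled => ip_allowlisted]; (viii) [quota_ok, session_fresh => elevated]; (xi) [admin_console, audit_required => token_valid]; (xii) [role_editor => cond_2]. Adds can_write, cond_6, ip_allowlisted, elevated, token_valid, cond_2.
Round 2: (i) [token_valid => export_allowed]; (ix) [can_write, quota_ok => can_delete]; (xvii) [elevated, role_editor, ip_allowlisted => sso_linked]. Adds export_allowed, can_delete, sso_linked.
Round 3: (ii) [can_delete, export_allowed, sso_linked => restricted_mode]. Adds restricted_mode.
Closure: {admin_console, audit_required, break_glass, can_delete, can_write, cond_2, cond_6, elevated, export_allowed, ip_allowlisted, mfa_enrolled, owner, quota_ok, restricted_mode, role_admin, role_editor, session_fresh, sso_linked, token_valid} — 19 facts.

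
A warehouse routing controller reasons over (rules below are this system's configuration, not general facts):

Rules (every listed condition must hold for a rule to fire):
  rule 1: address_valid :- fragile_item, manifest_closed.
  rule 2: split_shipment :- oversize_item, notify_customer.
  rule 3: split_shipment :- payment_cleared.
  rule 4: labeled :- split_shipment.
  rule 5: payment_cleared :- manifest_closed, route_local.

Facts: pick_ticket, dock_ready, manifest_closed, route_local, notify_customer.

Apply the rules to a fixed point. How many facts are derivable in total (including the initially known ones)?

Round 1 fires rule 5, giving payment_cleared.
Round 2 fires rule 3, giving split_shipment.
Round 3 fires rule 4, giving labeled.
Closure: {dock_ready, labeled, manifest_closed, notify_customer, payment_cleared, pick_ticket, route_local, split_shipment} — 8 facts.

8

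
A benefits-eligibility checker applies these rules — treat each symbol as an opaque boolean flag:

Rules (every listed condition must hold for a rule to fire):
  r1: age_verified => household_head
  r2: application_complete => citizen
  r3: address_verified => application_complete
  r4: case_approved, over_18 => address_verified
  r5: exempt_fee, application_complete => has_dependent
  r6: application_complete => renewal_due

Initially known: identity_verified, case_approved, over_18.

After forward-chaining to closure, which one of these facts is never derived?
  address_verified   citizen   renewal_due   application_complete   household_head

household_head

[1] r4 [case_approved, over_18 => address_verified]. ⇒ new: address_verified.
[2] r3 [address_verified => application_complete]. ⇒ new: application_complete.
[3] r2 [application_complete => citizen]; r6 [application_complete => renewal_due]. ⇒ new: citizen, renewal_due.
Derived: application_complete (round 2), address_verified (round 1), renewal_due (round 3), citizen (round 3). household_head never appears in any round.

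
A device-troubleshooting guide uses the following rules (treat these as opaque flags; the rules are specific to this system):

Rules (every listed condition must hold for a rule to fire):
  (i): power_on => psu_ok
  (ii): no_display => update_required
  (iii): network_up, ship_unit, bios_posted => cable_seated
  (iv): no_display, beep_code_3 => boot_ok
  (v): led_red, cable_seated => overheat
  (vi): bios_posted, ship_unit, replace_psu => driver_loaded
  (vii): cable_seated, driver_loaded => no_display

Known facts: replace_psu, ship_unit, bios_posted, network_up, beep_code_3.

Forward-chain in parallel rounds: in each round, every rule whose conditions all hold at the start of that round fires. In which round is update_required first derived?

3

Round 1 — (iii), (vi), derive cable_seated, driver_loaded.
Round 2 — (vii), derive no_display.
Round 3 — (ii), (iv), derive update_required, boot_ok.
update_required first appears in round 3.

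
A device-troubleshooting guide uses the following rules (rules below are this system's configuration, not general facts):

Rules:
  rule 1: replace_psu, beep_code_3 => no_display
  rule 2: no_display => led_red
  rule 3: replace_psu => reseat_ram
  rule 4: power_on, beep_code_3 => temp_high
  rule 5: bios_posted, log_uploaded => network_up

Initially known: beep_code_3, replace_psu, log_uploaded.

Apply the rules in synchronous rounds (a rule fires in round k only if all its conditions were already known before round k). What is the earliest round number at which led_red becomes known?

Round 1 — rule 1, rule 3, derive no_display, reseat_ram.
Round 2 — rule 2, derive led_red.
led_red first appears in round 2.

2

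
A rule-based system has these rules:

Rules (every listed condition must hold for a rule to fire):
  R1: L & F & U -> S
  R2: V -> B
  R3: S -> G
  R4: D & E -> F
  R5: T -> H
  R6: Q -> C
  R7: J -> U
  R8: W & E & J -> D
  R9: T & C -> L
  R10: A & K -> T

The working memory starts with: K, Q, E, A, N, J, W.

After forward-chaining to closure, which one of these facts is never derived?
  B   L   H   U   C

Round 1: R6 [Q -> C]; R7 [J -> U]; R8 [W & E & J -> D]; R10 [A & K -> T]. Adds C, U, D, T.
Round 2: R4 [D & E -> F]; R5 [T -> H]; R9 [T & C -> L]. Adds F, H, L.
Round 3: R1 [L & F & U -> S]. Adds S.
Round 4: R3 [S -> G]. Adds G.
Derived: L (round 2), U (round 1), C (round 1), H (round 2). B never appears in any round.

B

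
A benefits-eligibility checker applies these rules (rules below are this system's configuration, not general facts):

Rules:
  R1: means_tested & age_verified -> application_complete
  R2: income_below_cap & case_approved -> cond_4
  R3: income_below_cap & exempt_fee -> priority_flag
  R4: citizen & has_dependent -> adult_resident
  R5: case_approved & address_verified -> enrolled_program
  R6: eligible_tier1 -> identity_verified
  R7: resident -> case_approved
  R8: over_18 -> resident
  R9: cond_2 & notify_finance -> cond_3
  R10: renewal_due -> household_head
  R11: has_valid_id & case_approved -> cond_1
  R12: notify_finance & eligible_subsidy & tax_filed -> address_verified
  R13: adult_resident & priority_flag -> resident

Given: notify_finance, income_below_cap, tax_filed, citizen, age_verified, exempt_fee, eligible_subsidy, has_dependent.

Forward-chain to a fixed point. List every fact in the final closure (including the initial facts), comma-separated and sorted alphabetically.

[1] R3 [income_below_cap & exempt_fee -> priority_flag]; R4 [citizen & has_dependent -> adult_resident]; R12 [notify_finance & eligible_subsidy & tax_filed -> address_verified]. ⇒ new: priority_flag, adult_resident, address_verified.
[2] R13 [adult_resident & priority_flag -> resident]. ⇒ new: resident.
[3] R7 [resident -> case_approved]. ⇒ new: case_approved.
[4] R2 [income_below_cap & case_approved -> cond_4]; R5 [case_approved & address_verified -> enrolled_program]. ⇒ new: cond_4, enrolled_program.

address_verified, adult_resident, age_verified, case_approved, citizen, cond_4, eligible_subsidy, enrolled_program, exempt_fee, has_dependent, income_below_cap, notify_finance, priority_flag, resident, tax_filed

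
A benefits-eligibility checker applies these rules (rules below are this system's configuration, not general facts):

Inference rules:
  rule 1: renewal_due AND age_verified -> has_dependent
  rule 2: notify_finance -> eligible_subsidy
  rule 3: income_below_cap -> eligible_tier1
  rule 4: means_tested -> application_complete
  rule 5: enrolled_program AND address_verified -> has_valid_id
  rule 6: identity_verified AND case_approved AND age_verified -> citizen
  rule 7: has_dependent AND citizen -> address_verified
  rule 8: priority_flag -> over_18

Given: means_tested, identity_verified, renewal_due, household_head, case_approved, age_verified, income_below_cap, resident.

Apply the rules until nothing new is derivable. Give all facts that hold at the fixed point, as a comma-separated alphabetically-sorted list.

Round 1 fires rule 1, rule 3, rule 4, rule 6, giving has_dependent, eligible_tier1, application_complete, citizen.
Round 2 fires rule 7, giving address_verified.

address_verified, age_verified, application_complete, case_approved, citizen, eligible_tier1, has_dependent, household_head, identity_verified, income_below_cap, means_tested, renewal_due, resident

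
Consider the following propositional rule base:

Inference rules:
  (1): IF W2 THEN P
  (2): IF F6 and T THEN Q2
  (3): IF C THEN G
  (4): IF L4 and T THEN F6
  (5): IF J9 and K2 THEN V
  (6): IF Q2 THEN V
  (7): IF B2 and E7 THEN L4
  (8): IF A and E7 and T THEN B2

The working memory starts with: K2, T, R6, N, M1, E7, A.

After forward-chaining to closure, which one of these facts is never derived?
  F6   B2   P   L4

P

Round 1: (8) [IF A and E7 and T THEN B2]. New: B2.
Round 2: (7) [IF B2 and E7 THEN L4]. New: L4.
Round 3: (4) [IF L4 and T THEN F6]. New: F6.
Round 4: (2) [IF F6 and T THEN Q2]. New: Q2.
Round 5: (6) [IF Q2 THEN V]. New: V.
Derived: L4 (round 2), F6 (round 3), B2 (round 1). P never appears in any round.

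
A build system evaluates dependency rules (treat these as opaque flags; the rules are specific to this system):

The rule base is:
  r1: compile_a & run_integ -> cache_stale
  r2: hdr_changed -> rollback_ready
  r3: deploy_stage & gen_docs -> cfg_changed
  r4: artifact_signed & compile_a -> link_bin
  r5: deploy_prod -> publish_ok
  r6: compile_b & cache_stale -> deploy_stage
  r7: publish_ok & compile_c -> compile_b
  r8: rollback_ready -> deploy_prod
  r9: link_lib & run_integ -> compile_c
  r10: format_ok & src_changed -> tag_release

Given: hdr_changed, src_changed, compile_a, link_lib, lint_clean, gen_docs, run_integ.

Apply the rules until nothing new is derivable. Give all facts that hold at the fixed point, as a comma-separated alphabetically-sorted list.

cache_stale, cfg_changed, compile_a, compile_b, compile_c, deploy_prod, deploy_stage, gen_docs, hdr_changed, link_lib, lint_clean, publish_ok, rollback_ready, run_integ, src_changed

Round 1 fires r1, r2, r9, giving cache_stale, rollback_ready, compile_c.
Round 2 fires r8, giving deploy_prod.
Round 3 fires r5, giving publish_ok.
Round 4 fires r7, giving compile_b.
Round 5 fires r6, giving deploy_stage.
Round 6 fires r3, giving cfg_changed.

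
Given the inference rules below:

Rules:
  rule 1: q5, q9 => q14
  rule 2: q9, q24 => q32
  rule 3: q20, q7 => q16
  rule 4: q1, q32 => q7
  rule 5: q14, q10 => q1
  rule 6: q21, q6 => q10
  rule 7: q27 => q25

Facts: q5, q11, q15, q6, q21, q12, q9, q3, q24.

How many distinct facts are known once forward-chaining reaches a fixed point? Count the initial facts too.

Round 1 — rule 1, rule 2, rule 6, derive q14, q32, q10.
Round 2 — rule 5, derive q1.
Round 3 — rule 4, derive q7.
Closure: {q1, q10, q11, q12, q14, q15, q21, q24, q3, q32, q5, q6, q7, q9} — 14 facts.

14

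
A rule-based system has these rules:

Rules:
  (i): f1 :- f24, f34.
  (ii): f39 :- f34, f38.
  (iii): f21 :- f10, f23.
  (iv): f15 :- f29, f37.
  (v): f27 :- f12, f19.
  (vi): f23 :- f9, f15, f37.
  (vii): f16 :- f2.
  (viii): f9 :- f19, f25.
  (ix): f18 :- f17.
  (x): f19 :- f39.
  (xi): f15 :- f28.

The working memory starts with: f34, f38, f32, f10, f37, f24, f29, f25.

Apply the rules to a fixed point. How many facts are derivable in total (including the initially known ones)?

15

Round 1 — (i), (ii), (iv), derive f1, f39, f15.
Round 2 — (x), derive f19.
Round 3 — (viii), derive f9.
Round 4 — (vi), derive f23.
Round 5 — (iii), derive f21.
Closure: {f1, f10, f15, f19, f21, f23, f24, f25, f29, f32, f34, f37, f38, f39, f9} — 15 facts.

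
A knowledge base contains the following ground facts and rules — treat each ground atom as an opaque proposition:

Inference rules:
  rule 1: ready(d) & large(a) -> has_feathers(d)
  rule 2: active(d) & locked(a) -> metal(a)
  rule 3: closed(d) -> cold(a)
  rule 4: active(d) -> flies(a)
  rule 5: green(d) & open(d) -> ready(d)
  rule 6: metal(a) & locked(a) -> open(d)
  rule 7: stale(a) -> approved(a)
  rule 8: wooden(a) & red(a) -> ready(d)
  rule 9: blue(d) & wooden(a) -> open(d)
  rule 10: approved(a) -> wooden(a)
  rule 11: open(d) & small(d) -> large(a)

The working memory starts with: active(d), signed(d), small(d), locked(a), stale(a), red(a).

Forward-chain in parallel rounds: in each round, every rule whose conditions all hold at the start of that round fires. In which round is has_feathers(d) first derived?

4

Round 1 — rule 2, rule 4, rule 7, derive metal(a), flies(a), approved(a).
Round 2 — rule 6, rule 10, derive open(d), wooden(a).
Round 3 — rule 8, rule 11, derive ready(d), large(a).
Round 4 — rule 1, derive has_feathers(d).
has_feathers(d) first appears in round 4.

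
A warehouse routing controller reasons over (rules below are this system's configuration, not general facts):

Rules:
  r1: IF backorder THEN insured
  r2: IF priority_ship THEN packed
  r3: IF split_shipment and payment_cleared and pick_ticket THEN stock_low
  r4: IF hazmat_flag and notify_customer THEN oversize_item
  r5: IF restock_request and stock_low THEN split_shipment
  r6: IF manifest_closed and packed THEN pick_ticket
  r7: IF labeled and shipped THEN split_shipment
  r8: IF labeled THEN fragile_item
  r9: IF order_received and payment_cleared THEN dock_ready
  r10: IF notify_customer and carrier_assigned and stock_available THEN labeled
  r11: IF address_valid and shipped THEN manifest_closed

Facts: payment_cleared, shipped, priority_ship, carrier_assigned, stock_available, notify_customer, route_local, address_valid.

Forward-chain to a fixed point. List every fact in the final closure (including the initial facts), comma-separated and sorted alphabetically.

address_valid, carrier_assigned, fragile_item, labeled, manifest_closed, notify_customer, packed, payment_cleared, pick_ticket, priority_ship, route_local, shipped, split_shipment, stock_available, stock_low

Round 1: r2 [IF priority_ship THEN packed]; r10 [IF notify_customer and carrier_assigned and stock_available THEN labeled]; r11 [IF address_valid and shipped THEN manifest_closed]. Adds packed, labeled, manifest_closed.
Round 2: r6 [IF manifest_closed and packed THEN pick_ticket]; r7 [IF labeled and shipped THEN split_shipment]; r8 [IF labeled THEN fragile_item]. Adds pick_ticket, split_shipment, fragile_item.
Round 3: r3 [IF split_shipment and payment_cleared and pick_ticket THEN stock_low]. Adds stock_low.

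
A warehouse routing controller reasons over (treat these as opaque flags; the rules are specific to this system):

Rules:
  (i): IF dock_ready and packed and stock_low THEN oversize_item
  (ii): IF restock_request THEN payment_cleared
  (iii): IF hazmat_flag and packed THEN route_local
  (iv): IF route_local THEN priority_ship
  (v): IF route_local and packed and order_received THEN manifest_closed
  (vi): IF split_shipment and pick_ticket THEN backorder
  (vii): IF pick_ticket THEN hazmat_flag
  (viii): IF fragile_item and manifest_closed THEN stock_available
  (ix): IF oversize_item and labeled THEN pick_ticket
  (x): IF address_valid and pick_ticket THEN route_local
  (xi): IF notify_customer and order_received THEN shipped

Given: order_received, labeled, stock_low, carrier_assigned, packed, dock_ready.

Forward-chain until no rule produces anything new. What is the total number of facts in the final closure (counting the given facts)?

[1] (i) [IF dock_ready and packed and stock_low THEN oversize_item]. ⇒ new: oversize_item.
[2] (ix) [IF oversize_item and labeled THEN pick_ticket]. ⇒ new: pick_ticket.
[3] (vii) [IF pick_ticket THEN hazmat_flag]. ⇒ new: hazmat_flag.
[4] (iii) [IF hazmat_flag and packed THEN route_local]. ⇒ new: route_local.
[5] (iv) [IF route_local THEN priority_ship]; (v) [IF route_local and packed and order_received THEN manifest_closed]. ⇒ new: priority_ship, manifest_closed.
Closure: {carrier_assigned, dock_ready, hazmat_flag, labeled, manifest_closed, order_received, oversize_item, packed, pick_ticket, priority_ship, route_local, stock_low} — 12 facts.

12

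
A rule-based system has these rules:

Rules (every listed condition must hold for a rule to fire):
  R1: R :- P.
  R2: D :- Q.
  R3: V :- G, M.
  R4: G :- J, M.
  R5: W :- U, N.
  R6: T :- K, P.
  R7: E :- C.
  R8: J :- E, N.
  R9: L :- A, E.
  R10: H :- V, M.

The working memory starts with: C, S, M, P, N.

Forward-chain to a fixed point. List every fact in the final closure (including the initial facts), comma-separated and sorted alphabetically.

Round 1: R1 [R :- P.]; R7 [E :- C.]. Adds R, E.
Round 2: R8 [J :- E, N.]. Adds J.
Round 3: R4 [G :- J, M.]. Adds G.
Round 4: R3 [V :- G, M.]. Adds V.
Round 5: R10 [H :- V, M.]. Adds H.

C, E, G, H, J, M, N, P, R, S, V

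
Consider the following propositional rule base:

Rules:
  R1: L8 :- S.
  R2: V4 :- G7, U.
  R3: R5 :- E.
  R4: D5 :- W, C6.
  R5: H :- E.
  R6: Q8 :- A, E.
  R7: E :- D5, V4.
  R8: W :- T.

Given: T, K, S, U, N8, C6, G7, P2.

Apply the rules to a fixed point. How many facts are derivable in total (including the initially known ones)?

15

Round 1: R1 [L8 :- S.]; R2 [V4 :- G7, U.]; R8 [W :- T.]. New: L8, V4, W.
Round 2: R4 [D5 :- W, C6.]. New: D5.
Round 3: R7 [E :- D5, V4.]. New: E.
Round 4: R3 [R5 :- E.]; R5 [H :- E.]. New: R5, H.
Closure: {C6, D5, E, G7, H, K, L8, N8, P2, R5, S, T, U, V4, W} — 15 facts.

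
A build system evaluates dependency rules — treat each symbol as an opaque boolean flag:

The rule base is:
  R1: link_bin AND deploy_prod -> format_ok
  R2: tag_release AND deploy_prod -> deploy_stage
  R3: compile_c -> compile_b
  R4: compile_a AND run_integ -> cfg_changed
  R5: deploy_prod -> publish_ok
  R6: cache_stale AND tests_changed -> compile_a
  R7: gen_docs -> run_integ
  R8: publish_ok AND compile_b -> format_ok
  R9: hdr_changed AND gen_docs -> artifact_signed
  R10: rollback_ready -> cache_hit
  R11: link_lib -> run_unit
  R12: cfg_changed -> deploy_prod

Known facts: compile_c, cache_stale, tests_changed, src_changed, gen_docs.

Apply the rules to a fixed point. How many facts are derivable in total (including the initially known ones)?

Round 1: R3 [compile_c -> compile_b]; R6 [cache_stale AND tests_changed -> compile_a]; R7 [gen_docs -> run_integ]. New: compile_b, compile_a, run_integ.
Round 2: R4 [compile_a AND run_integ -> cfg_changed]. New: cfg_changed.
Round 3: R12 [cfg_changed -> deploy_prod]. New: deploy_prod.
Round 4: R5 [deploy_prod -> publish_ok]. New: publish_ok.
Round 5: R8 [publish_ok AND compile_b -> format_ok]. New: format_ok.
Closure: {cache_stale, cfg_changed, compile_a, compile_b, compile_c, deploy_prod, format_ok, gen_docs, publish_ok, run_integ, src_changed, tests_changed} — 12 facts.

12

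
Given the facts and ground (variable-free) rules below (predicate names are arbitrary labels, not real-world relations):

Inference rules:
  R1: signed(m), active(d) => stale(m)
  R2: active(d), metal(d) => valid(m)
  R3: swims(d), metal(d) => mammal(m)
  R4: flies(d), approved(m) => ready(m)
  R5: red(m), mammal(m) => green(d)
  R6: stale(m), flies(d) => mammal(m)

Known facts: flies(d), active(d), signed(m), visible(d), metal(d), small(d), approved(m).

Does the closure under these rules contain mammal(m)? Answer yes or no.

yes

Round 1: R1 [signed(m), active(d) => stale(m)]; R2 [active(d), metal(d) => valid(m)]; R4 [flies(d), approved(m) => ready(m)]. Adds stale(m), valid(m), ready(m).
Round 2: R6 [stale(m), flies(d) => mammal(m)]. Adds mammal(m).
mammal(m) appears in round 2, so it is derivable.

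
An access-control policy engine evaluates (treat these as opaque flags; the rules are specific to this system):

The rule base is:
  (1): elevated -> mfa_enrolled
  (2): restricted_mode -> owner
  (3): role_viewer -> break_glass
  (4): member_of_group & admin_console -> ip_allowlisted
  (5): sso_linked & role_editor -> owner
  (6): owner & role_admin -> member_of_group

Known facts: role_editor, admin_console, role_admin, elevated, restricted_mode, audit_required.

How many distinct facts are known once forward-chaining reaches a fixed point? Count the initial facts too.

10

Round 1: (1) [elevated -> mfa_enrolled]; (2) [restricted_mode -> owner]. Adds mfa_enrolled, owner.
Round 2: (6) [owner & role_admin -> member_of_group]. Adds member_of_group.
Round 3: (4) [member_of_group & admin_console -> ip_allowlisted]. Adds ip_allowlisted.
Closure: {admin_console, audit_required, elevated, ip_allowlisted, member_of_group, mfa_enrolled, owner, restricted_mode, role_admin, role_editor} — 10 facts.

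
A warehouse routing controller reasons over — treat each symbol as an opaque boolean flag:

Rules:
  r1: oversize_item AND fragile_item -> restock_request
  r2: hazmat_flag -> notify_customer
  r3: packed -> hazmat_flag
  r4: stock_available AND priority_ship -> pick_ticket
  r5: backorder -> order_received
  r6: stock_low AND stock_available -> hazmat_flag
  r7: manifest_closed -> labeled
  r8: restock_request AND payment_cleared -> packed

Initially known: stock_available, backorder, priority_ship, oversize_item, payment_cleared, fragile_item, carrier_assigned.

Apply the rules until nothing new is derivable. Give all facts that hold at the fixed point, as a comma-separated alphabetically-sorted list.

backorder, carrier_assigned, fragile_item, hazmat_flag, notify_customer, order_received, oversize_item, packed, payment_cleared, pick_ticket, priority_ship, restock_request, stock_available

Round 1: r1 [oversize_item AND fragile_item -> restock_request]; r4 [stock_available AND priority_ship -> pick_ticket]; r5 [backorder -> order_received]. Adds restock_request, pick_ticket, order_received.
Round 2: r8 [restock_request AND payment_cleared -> packed]. Adds packed.
Round 3: r3 [packed -> hazmat_flag]. Adds hazmat_flag.
Round 4: r2 [hazmat_flag -> notify_customer]. Adds notify_customer.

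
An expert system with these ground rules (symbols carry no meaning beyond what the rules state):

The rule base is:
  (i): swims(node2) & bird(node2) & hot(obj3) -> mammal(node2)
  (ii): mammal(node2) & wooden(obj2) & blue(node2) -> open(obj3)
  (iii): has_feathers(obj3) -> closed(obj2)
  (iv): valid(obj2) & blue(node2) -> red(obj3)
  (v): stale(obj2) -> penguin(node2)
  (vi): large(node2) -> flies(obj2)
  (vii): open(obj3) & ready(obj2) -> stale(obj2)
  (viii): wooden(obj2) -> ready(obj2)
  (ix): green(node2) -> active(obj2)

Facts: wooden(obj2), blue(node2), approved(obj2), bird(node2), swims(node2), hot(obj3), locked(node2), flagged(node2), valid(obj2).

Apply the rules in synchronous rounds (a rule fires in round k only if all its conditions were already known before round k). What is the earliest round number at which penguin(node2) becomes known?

4

Round 1 fires (i), (iv), (viii), giving mammal(node2), red(obj3), ready(obj2).
Round 2 fires (ii), giving open(obj3).
Round 3 fires (vii), giving stale(obj2).
Round 4 fires (v), giving penguin(node2).
penguin(node2) first appears in round 4.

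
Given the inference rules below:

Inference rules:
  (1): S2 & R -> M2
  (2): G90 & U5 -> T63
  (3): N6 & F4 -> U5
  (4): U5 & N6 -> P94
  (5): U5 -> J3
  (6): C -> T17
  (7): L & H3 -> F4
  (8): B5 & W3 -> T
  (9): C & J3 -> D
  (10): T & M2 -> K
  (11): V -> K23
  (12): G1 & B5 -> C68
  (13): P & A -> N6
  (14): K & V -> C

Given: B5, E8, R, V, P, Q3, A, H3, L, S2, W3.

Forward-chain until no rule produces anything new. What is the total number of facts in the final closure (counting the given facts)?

23

Round 1 fires (1), (7), (8), (11), (13), giving M2, F4, T, K23, N6.
Round 2 fires (3), (10), giving U5, K.
Round 3 fires (4), (5), (14), giving P94, J3, C.
Round 4 fires (6), (9), giving T17, D.
Closure: {A, B5, C, D, E8, F4, H3, J3, K, K23, L, M2, N6, P, P94, Q3, R, S2, T, T17, U5, V, W3} — 23 facts.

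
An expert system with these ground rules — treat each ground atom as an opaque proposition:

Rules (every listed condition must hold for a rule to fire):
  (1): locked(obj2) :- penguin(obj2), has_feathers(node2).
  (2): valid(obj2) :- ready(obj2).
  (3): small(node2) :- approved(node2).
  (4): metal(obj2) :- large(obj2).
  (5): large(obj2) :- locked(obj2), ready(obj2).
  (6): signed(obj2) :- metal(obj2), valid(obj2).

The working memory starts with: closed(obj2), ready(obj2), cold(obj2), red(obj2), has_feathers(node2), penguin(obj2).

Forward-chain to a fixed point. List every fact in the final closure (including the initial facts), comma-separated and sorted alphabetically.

closed(obj2), cold(obj2), has_feathers(node2), large(obj2), locked(obj2), metal(obj2), penguin(obj2), ready(obj2), red(obj2), signed(obj2), valid(obj2)

[1] (1) [locked(obj2) :- penguin(obj2), has_feathers(node2).]; (2) [valid(obj2) :- ready(obj2).]. ⇒ new: locked(obj2), valid(obj2).
[2] (5) [large(obj2) :- locked(obj2), ready(obj2).]. ⇒ new: large(obj2).
[3] (4) [metal(obj2) :- large(obj2).]. ⇒ new: metal(obj2).
[4] (6) [signed(obj2) :- metal(obj2), valid(obj2).]. ⇒ new: signed(obj2).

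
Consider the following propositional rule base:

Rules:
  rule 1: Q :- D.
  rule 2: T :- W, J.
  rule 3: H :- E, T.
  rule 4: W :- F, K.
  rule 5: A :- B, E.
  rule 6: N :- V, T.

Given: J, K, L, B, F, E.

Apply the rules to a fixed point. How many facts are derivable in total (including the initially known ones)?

10

Round 1: rule 4 [W :- F, K.]; rule 5 [A :- B, E.]. Adds W, A.
Round 2: rule 2 [T :- W, J.]. Adds T.
Round 3: rule 3 [H :- E, T.]. Adds H.
Closure: {A, B, E, F, H, J, K, L, T, W} — 10 facts.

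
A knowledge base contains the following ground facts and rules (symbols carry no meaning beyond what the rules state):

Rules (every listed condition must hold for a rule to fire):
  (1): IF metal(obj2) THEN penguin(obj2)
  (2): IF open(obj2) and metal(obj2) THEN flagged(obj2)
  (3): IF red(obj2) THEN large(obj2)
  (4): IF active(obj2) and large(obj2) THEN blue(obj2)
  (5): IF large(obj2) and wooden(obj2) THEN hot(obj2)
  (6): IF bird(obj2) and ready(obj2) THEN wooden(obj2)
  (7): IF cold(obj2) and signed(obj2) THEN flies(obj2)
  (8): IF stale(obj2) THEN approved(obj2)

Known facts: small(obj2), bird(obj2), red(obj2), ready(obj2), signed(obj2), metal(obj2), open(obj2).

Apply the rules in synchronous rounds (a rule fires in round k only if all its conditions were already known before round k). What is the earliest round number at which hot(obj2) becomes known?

Round 1 fires (1), (2), (3), (6), giving penguin(obj2), flagged(obj2), large(obj2), wooden(obj2).
Round 2 fires (5), giving hot(obj2).
hot(obj2) first appears in round 2.

2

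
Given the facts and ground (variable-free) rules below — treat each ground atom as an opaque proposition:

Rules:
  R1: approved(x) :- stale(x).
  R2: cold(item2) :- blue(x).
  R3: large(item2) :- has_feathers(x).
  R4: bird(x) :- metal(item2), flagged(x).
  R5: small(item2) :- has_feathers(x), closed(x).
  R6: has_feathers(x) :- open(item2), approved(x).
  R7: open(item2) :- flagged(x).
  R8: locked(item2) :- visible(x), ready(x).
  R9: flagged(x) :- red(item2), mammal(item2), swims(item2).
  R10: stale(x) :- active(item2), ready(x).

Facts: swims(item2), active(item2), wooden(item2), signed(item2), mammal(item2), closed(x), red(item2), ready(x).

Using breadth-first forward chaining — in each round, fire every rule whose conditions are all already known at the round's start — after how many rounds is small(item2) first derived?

4

Round 1 — R9, R10, derive flagged(x), stale(x).
Round 2 — R1, R7, derive approved(x), open(item2).
Round 3 — R6, derive has_feathers(x).
Round 4 — R3, R5, derive large(item2), small(item2).
small(item2) first appears in round 4.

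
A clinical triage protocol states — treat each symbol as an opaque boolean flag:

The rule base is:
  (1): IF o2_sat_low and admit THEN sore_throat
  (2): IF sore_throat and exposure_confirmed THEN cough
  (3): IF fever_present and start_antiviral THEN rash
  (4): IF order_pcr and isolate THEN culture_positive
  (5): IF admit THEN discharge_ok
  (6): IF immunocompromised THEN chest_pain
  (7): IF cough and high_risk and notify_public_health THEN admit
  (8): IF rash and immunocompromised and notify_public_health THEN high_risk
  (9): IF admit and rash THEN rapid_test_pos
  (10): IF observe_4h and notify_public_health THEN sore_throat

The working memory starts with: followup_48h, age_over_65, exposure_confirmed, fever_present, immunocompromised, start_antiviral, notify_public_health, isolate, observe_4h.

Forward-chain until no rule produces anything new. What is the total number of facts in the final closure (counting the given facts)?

17

Round 1 fires (3), (6), (10), giving rash, chest_pain, sore_throat.
Round 2 fires (2), (8), giving cough, high_risk.
Round 3 fires (7), giving admit.
Round 4 fires (5), (9), giving discharge_ok, rapid_test_pos.
Closure: {admit, age_over_65, chest_pain, cough, discharge_ok, exposure_confirmed, fever_present, followup_48h, high_risk, immunocompromised, isolate, notify_public_health, observe_4h, rapid_test_pos, rash, sore_throat, start_antiviral} — 17 facts.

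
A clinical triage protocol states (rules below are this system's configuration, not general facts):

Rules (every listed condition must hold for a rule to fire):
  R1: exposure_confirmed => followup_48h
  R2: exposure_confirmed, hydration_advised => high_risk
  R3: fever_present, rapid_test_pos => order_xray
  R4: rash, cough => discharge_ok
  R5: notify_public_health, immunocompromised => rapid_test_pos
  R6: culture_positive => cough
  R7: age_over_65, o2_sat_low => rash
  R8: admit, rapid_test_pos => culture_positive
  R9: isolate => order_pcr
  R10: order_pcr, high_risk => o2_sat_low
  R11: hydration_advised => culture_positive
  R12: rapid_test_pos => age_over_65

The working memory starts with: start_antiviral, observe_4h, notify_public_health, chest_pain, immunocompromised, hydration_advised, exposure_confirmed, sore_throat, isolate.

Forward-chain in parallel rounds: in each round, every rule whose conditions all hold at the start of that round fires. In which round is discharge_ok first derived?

[1] R1 [exposure_confirmed => followup_48h]; R2 [exposure_confirmed, hydration_advised => high_risk]; R5 [notify_public_health, immunocompromised => rapid_test_pos]; R9 [isolate => order_pcr]; R11 [hydration_advised => culture_positive]. ⇒ new: followup_48h, high_risk, rapid_test_pos, order_pcr, culture_positive.
[2] R6 [culture_positive => cough]; R10 [order_pcr, high_risk => o2_sat_low]; R12 [rapid_test_pos => age_over_65]. ⇒ new: cough, o2_sat_low, age_over_65.
[3] R7 [age_over_65, o2_sat_low => rash]. ⇒ new: rash.
[4] R4 [rash, cough => discharge_ok]. ⇒ new: discharge_ok.
discharge_ok first appears in round 4.

4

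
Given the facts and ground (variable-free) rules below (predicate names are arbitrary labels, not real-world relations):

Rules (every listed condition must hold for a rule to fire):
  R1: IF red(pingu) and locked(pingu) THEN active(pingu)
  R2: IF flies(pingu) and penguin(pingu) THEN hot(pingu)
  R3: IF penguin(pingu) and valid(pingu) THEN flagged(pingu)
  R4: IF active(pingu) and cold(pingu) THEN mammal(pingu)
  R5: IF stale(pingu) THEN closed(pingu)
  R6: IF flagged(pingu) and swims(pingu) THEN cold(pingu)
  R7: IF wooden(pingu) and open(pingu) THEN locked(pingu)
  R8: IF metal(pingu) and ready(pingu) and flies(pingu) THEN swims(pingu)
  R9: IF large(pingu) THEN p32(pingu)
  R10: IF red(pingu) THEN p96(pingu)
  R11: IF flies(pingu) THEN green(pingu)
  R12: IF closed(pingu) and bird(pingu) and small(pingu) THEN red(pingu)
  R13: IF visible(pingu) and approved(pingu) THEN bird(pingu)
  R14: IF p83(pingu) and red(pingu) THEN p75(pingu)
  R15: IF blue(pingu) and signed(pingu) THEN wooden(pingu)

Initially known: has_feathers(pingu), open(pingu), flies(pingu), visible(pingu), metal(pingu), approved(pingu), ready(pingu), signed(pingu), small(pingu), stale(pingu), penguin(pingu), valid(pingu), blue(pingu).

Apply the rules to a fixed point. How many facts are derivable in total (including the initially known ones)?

26

Round 1 fires R2, R3, R5, R8, R11, R13, R15, giving hot(pingu), flagged(pingu), closed(pingu), swims(pingu), green(pingu), bird(pingu), wooden(pingu).
Round 2 fires R6, R7, R12, giving cold(pingu), locked(pingu), red(pingu).
Round 3 fires R1, R10, giving active(pingu), p96(pingu).
Round 4 fires R4, giving mammal(pingu).
Closure: {active(pingu), approved(pingu), bird(pingu), blue(pingu), closed(pingu), cold(pingu), flagged(pingu), flies(pingu), green(pingu), has_feathers(pingu), hot(pingu), locked(pingu), mammal(pingu), metal(pingu), open(pingu), p96(pingu), penguin(pingu), ready(pingu), red(pingu), signed(pingu), small(pingu), stale(pingu), swims(pingu), valid(pingu), visible(pingu), wooden(pingu)} — 26 facts.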